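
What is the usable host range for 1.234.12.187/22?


Network: 1.234.12.0
Broadcast: 1.234.15.255
First usable = network + 1
Last usable = broadcast - 1
Range: 1.234.12.1 to 1.234.15.254


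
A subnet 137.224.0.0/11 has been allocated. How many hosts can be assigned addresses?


Host bits = 32 - 11 = 21
Total addresses = 2^21 = 2097152
Usable = total - 2 (network and broadcast)
Usable hosts: 2097150


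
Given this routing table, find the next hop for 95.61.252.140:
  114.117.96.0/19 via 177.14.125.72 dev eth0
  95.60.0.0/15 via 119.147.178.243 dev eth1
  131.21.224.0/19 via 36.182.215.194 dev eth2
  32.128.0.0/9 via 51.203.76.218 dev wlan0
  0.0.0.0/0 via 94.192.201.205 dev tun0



Longest prefix match for 95.61.252.140:
  /19 114.117.96.0: no
  /15 95.60.0.0: MATCH
  /19 131.21.224.0: no
  /9 32.128.0.0: no
  /0 0.0.0.0: MATCH
Selected: next-hop 119.147.178.243 via eth1 (matched /15)


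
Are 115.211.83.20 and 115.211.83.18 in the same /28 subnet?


Mask: 255.255.255.240
115.211.83.20 AND mask = 115.211.83.16
115.211.83.18 AND mask = 115.211.83.16
Yes, same subnet (115.211.83.16)


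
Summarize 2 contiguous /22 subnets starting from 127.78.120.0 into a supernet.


Original prefix: /22
Number of subnets: 2 = 2^1
New prefix = 22 - 1 = 21
Supernet: 127.78.120.0/21


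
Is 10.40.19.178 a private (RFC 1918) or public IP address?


RFC 1918 private ranges:
  10.0.0.0/8 (10.0.0.0 - 10.255.255.255)
  172.16.0.0/12 (172.16.0.0 - 172.31.255.255)
  192.168.0.0/16 (192.168.0.0 - 192.168.255.255)
Private (in 10.0.0.0/8)


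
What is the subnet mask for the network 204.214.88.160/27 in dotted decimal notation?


/27 means 27 network bits, 5 host bits
Binary: 11111111111111111111111111100000
Mask: 255.255.255.224


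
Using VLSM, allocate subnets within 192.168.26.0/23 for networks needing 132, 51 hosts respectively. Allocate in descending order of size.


132 hosts -> /24 (254 usable): 192.168.26.0/24
51 hosts -> /26 (62 usable): 192.168.27.0/26
Allocation: 192.168.26.0/24 (132 hosts, 254 usable); 192.168.27.0/26 (51 hosts, 62 usable)


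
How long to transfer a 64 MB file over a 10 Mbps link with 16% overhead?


Effective throughput = 10 * (1 - 16/100) = 8.4 Mbps
File size in Mb = 64 * 8 = 512 Mb
Time = 512 / 8.4
Time = 60.9524 seconds


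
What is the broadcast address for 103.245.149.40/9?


Network: 103.128.0.0/9
Host bits = 23
Set all host bits to 1:
Broadcast: 103.255.255.255


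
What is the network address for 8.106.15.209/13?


IP:   00001000.01101010.00001111.11010001
Mask: 11111111.11111000.00000000.00000000
AND operation:
Net:  00001000.01101000.00000000.00000000
Network: 8.104.0.0/13


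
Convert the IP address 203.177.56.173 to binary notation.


203 = 11001011
177 = 10110001
56 = 00111000
173 = 10101101
Binary: 11001011.10110001.00111000.10101101


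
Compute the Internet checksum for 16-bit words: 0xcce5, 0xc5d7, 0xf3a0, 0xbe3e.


Sum all words (with carry folding):
+ 0xcce5 = 0xcce5
+ 0xc5d7 = 0x92bd
+ 0xf3a0 = 0x865e
+ 0xbe3e = 0x449d
One's complement: ~0x449d
Checksum = 0xbb62


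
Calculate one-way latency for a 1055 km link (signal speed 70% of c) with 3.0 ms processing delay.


Speed = 0.7 * 3e5 km/s = 210000 km/s
Propagation delay = 1055 / 210000 = 0.005 s = 5.0238 ms
Processing delay = 3.0 ms
Total one-way latency = 8.0238 ms


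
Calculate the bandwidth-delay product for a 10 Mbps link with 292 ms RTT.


BDP = bandwidth * RTT
= 10 Mbps * 292 ms
= 10 * 1e6 * 292 / 1000 bits
= 2920000 bits
= 365000 bytes
= 356.4453 KB
BDP = 2920000 bits (365000 bytes)


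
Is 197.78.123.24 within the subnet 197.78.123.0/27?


Subnet network: 197.78.123.0
Test IP AND mask: 197.78.123.0
Yes, 197.78.123.24 is in 197.78.123.0/27


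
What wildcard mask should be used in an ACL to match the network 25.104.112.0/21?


Subnet mask: 255.255.248.0
Wildcard = 255.255.255.255 - subnet mask
255 - 255 = 0
255 - 255 = 0
255 - 248 = 7
255 - 0 = 255
Wildcard: 0.0.7.255


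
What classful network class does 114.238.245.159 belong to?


First octet: 114
Binary: 01110010
0xxxxxxx -> Class A (1-126)
Class A, default mask 255.0.0.0 (/8)


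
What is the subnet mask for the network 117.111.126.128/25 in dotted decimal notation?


/25 means 25 network bits, 7 host bits
Binary: 11111111111111111111111110000000
Mask: 255.255.255.128


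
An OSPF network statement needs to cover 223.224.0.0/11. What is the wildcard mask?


Subnet mask: 255.224.0.0
Wildcard = 255.255.255.255 - subnet mask
255 - 255 = 0
255 - 224 = 31
255 - 0 = 255
255 - 0 = 255
Wildcard: 0.31.255.255


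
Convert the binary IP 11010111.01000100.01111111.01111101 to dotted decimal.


11010111 = 215
01000100 = 68
01111111 = 127
01111101 = 125
IP: 215.68.127.125


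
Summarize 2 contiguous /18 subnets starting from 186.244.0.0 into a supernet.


Original prefix: /18
Number of subnets: 2 = 2^1
New prefix = 18 - 1 = 17
Supernet: 186.244.0.0/17


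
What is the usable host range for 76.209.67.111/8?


Network: 76.0.0.0
Broadcast: 76.255.255.255
First usable = network + 1
Last usable = broadcast - 1
Range: 76.0.0.1 to 76.255.255.254


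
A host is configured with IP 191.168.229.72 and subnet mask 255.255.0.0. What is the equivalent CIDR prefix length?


Binary: 11111111.11111111.00000000.00000000
Count leading 1s
Prefix: /16


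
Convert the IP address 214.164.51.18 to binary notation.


214 = 11010110
164 = 10100100
51 = 00110011
18 = 00010010
Binary: 11010110.10100100.00110011.00010010


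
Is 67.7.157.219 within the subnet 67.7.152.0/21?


Subnet network: 67.7.152.0
Test IP AND mask: 67.7.152.0
Yes, 67.7.157.219 is in 67.7.152.0/21


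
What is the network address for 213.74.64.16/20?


IP:   11010101.01001010.01000000.00010000
Mask: 11111111.11111111.11110000.00000000
AND operation:
Net:  11010101.01001010.01000000.00000000
Network: 213.74.64.0/20


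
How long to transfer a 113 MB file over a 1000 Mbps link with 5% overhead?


Effective throughput = 1000 * (1 - 5/100) = 950 Mbps
File size in Mb = 113 * 8 = 904 Mb
Time = 904 / 950
Time = 0.9516 seconds


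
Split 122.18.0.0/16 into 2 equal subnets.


New prefix = 16 + 1 = 17
Each subnet has 32768 addresses
  122.18.0.0/17
  122.18.128.0/17
Subnets: 122.18.0.0/17, 122.18.128.0/17


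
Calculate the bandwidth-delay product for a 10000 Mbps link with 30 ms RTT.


BDP = bandwidth * RTT
= 10000 Mbps * 30 ms
= 10000 * 1e6 * 30 / 1000 bits
= 300000000 bits
= 37500000 bytes
= 36621.0938 KB
BDP = 300000000 bits (37500000 bytes)


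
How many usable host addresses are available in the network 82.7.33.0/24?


Host bits = 32 - 24 = 8
Total addresses = 2^8 = 256
Usable = total - 2 (network and broadcast)
Usable hosts: 254


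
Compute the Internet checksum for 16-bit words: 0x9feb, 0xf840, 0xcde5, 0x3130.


Sum all words (with carry folding):
+ 0x9feb = 0x9feb
+ 0xf840 = 0x982c
+ 0xcde5 = 0x6612
+ 0x3130 = 0x9742
One's complement: ~0x9742
Checksum = 0x68bd


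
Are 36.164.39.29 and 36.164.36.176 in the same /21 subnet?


Mask: 255.255.248.0
36.164.39.29 AND mask = 36.164.32.0
36.164.36.176 AND mask = 36.164.32.0
Yes, same subnet (36.164.32.0)


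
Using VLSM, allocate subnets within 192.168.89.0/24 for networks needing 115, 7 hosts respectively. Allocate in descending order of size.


115 hosts -> /25 (126 usable): 192.168.89.0/25
7 hosts -> /28 (14 usable): 192.168.89.128/28
Allocation: 192.168.89.0/25 (115 hosts, 126 usable); 192.168.89.128/28 (7 hosts, 14 usable)


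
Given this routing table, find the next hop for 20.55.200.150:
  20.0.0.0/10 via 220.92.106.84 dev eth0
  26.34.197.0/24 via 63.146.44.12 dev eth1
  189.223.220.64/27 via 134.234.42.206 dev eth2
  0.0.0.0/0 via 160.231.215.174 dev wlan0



Longest prefix match for 20.55.200.150:
  /10 20.0.0.0: MATCH
  /24 26.34.197.0: no
  /27 189.223.220.64: no
  /0 0.0.0.0: MATCH
Selected: next-hop 220.92.106.84 via eth0 (matched /10)


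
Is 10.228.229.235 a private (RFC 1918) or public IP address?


RFC 1918 private ranges:
  10.0.0.0/8 (10.0.0.0 - 10.255.255.255)
  172.16.0.0/12 (172.16.0.0 - 172.31.255.255)
  192.168.0.0/16 (192.168.0.0 - 192.168.255.255)
Private (in 10.0.0.0/8)


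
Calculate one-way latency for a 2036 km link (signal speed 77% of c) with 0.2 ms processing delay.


Speed = 0.77 * 3e5 km/s = 231000 km/s
Propagation delay = 2036 / 231000 = 0.0088 s = 8.8139 ms
Processing delay = 0.2 ms
Total one-way latency = 9.0139 ms


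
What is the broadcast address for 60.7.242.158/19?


Network: 60.7.224.0/19
Host bits = 13
Set all host bits to 1:
Broadcast: 60.7.255.255


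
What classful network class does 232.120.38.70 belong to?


First octet: 232
Binary: 11101000
1110xxxx -> Class D (224-239)
Class D (multicast), default mask N/A


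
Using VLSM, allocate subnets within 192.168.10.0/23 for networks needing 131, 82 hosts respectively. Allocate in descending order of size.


131 hosts -> /24 (254 usable): 192.168.10.0/24
82 hosts -> /25 (126 usable): 192.168.11.0/25
Allocation: 192.168.10.0/24 (131 hosts, 254 usable); 192.168.11.0/25 (82 hosts, 126 usable)


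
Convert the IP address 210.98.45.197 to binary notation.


210 = 11010010
98 = 01100010
45 = 00101101
197 = 11000101
Binary: 11010010.01100010.00101101.11000101


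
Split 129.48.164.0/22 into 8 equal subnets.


New prefix = 22 + 3 = 25
Each subnet has 128 addresses
  129.48.164.0/25
  129.48.164.128/25
  129.48.165.0/25
  129.48.165.128/25
  129.48.166.0/25
  129.48.166.128/25
  129.48.167.0/25
  129.48.167.128/25
Subnets: 129.48.164.0/25, 129.48.164.128/25, 129.48.165.0/25, 129.48.165.128/25, 129.48.166.0/25, 129.48.166.128/25, 129.48.167.0/25, 129.48.167.128/25


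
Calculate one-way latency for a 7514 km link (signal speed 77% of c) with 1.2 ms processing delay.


Speed = 0.77 * 3e5 km/s = 231000 km/s
Propagation delay = 7514 / 231000 = 0.0325 s = 32.5281 ms
Processing delay = 1.2 ms
Total one-way latency = 33.7281 ms


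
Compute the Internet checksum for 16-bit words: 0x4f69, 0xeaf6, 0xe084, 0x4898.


Sum all words (with carry folding):
+ 0x4f69 = 0x4f69
+ 0xeaf6 = 0x3a60
+ 0xe084 = 0x1ae5
+ 0x4898 = 0x637d
One's complement: ~0x637d
Checksum = 0x9c82


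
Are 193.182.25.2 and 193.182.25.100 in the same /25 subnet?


Mask: 255.255.255.128
193.182.25.2 AND mask = 193.182.25.0
193.182.25.100 AND mask = 193.182.25.0
Yes, same subnet (193.182.25.0)


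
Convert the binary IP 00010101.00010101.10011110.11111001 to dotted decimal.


00010101 = 21
00010101 = 21
10011110 = 158
11111001 = 249
IP: 21.21.158.249


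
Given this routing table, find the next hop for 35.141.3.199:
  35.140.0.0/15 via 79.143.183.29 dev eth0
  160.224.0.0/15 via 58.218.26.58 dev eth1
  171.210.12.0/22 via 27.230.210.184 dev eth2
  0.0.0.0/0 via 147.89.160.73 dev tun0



Longest prefix match for 35.141.3.199:
  /15 35.140.0.0: MATCH
  /15 160.224.0.0: no
  /22 171.210.12.0: no
  /0 0.0.0.0: MATCH
Selected: next-hop 79.143.183.29 via eth0 (matched /15)


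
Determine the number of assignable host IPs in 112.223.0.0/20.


Host bits = 32 - 20 = 12
Total addresses = 2^12 = 4096
Usable = total - 2 (network and broadcast)
Usable hosts: 4094


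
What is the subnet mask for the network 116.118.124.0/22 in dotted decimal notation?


/22 means 22 network bits, 10 host bits
Binary: 11111111111111111111110000000000
Mask: 255.255.252.0


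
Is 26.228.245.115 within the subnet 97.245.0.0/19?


Subnet network: 97.245.0.0
Test IP AND mask: 26.228.224.0
No, 26.228.245.115 is not in 97.245.0.0/19


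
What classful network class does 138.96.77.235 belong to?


First octet: 138
Binary: 10001010
10xxxxxx -> Class B (128-191)
Class B, default mask 255.255.0.0 (/16)


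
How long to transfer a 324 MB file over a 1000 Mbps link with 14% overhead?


Effective throughput = 1000 * (1 - 14/100) = 860 Mbps
File size in Mb = 324 * 8 = 2592 Mb
Time = 2592 / 860
Time = 3.014 seconds


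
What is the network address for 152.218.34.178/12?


IP:   10011000.11011010.00100010.10110010
Mask: 11111111.11110000.00000000.00000000
AND operation:
Net:  10011000.11010000.00000000.00000000
Network: 152.208.0.0/12


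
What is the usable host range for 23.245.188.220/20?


Network: 23.245.176.0
Broadcast: 23.245.191.255
First usable = network + 1
Last usable = broadcast - 1
Range: 23.245.176.1 to 23.245.191.254


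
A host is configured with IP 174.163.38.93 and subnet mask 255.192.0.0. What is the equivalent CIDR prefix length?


Binary: 11111111.11000000.00000000.00000000
Count leading 1s
Prefix: /10


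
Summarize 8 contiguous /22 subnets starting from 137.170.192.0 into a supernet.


Original prefix: /22
Number of subnets: 8 = 2^3
New prefix = 22 - 3 = 19
Supernet: 137.170.192.0/19


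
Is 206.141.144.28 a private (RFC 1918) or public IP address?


RFC 1918 private ranges:
  10.0.0.0/8 (10.0.0.0 - 10.255.255.255)
  172.16.0.0/12 (172.16.0.0 - 172.31.255.255)
  192.168.0.0/16 (192.168.0.0 - 192.168.255.255)
Public (not in any RFC 1918 range)


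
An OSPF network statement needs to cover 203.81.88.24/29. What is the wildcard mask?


Subnet mask: 255.255.255.248
Wildcard = 255.255.255.255 - subnet mask
255 - 255 = 0
255 - 255 = 0
255 - 255 = 0
255 - 248 = 7
Wildcard: 0.0.0.7


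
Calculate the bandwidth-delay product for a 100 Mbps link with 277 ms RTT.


BDP = bandwidth * RTT
= 100 Mbps * 277 ms
= 100 * 1e6 * 277 / 1000 bits
= 27700000 bits
= 3462500 bytes
= 3381.3477 KB
BDP = 27700000 bits (3462500 bytes)


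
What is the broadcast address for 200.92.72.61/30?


Network: 200.92.72.60/30
Host bits = 2
Set all host bits to 1:
Broadcast: 200.92.72.63


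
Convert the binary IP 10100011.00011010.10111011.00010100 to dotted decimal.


10100011 = 163
00011010 = 26
10111011 = 187
00010100 = 20
IP: 163.26.187.20


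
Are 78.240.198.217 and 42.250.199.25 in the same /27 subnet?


Mask: 255.255.255.224
78.240.198.217 AND mask = 78.240.198.192
42.250.199.25 AND mask = 42.250.199.0
No, different subnets (78.240.198.192 vs 42.250.199.0)


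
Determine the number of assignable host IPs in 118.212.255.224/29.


Host bits = 32 - 29 = 3
Total addresses = 2^3 = 8
Usable = total - 2 (network and broadcast)
Usable hosts: 6


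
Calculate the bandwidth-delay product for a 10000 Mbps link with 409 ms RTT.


BDP = bandwidth * RTT
= 10000 Mbps * 409 ms
= 10000 * 1e6 * 409 / 1000 bits
= 4090000000 bits
= 511250000 bytes
= 499267.5781 KB
BDP = 4090000000 bits (511250000 bytes)


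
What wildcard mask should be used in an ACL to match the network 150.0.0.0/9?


Subnet mask: 255.128.0.0
Wildcard = 255.255.255.255 - subnet mask
255 - 255 = 0
255 - 128 = 127
255 - 0 = 255
255 - 0 = 255
Wildcard: 0.127.255.255


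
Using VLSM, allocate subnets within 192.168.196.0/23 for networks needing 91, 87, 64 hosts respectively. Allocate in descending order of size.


91 hosts -> /25 (126 usable): 192.168.196.0/25
87 hosts -> /25 (126 usable): 192.168.196.128/25
64 hosts -> /25 (126 usable): 192.168.197.0/25
Allocation: 192.168.196.0/25 (91 hosts, 126 usable); 192.168.196.128/25 (87 hosts, 126 usable); 192.168.197.0/25 (64 hosts, 126 usable)


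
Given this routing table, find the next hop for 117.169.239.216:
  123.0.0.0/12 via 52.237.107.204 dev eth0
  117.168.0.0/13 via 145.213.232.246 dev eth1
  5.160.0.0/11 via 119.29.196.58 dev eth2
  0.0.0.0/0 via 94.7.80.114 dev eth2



Longest prefix match for 117.169.239.216:
  /12 123.0.0.0: no
  /13 117.168.0.0: MATCH
  /11 5.160.0.0: no
  /0 0.0.0.0: MATCH
Selected: next-hop 145.213.232.246 via eth1 (matched /13)


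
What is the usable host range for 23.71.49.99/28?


Network: 23.71.49.96
Broadcast: 23.71.49.111
First usable = network + 1
Last usable = broadcast - 1
Range: 23.71.49.97 to 23.71.49.110


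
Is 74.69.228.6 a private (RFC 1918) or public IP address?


RFC 1918 private ranges:
  10.0.0.0/8 (10.0.0.0 - 10.255.255.255)
  172.16.0.0/12 (172.16.0.0 - 172.31.255.255)
  192.168.0.0/16 (192.168.0.0 - 192.168.255.255)
Public (not in any RFC 1918 range)


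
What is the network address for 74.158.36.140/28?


IP:   01001010.10011110.00100100.10001100
Mask: 11111111.11111111.11111111.11110000
AND operation:
Net:  01001010.10011110.00100100.10000000
Network: 74.158.36.128/28


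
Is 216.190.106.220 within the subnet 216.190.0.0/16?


Subnet network: 216.190.0.0
Test IP AND mask: 216.190.0.0
Yes, 216.190.106.220 is in 216.190.0.0/16


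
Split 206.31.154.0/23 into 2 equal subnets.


New prefix = 23 + 1 = 24
Each subnet has 256 addresses
  206.31.154.0/24
  206.31.155.0/24
Subnets: 206.31.154.0/24, 206.31.155.0/24


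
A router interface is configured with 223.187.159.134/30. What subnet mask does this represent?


/30 means 30 network bits, 2 host bits
Binary: 11111111111111111111111111111100
Mask: 255.255.255.252


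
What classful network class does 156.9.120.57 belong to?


First octet: 156
Binary: 10011100
10xxxxxx -> Class B (128-191)
Class B, default mask 255.255.0.0 (/16)


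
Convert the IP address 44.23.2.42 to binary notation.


44 = 00101100
23 = 00010111
2 = 00000010
42 = 00101010
Binary: 00101100.00010111.00000010.00101010


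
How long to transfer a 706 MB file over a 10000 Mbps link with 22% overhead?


Effective throughput = 10000 * (1 - 22/100) = 7800 Mbps
File size in Mb = 706 * 8 = 5648 Mb
Time = 5648 / 7800
Time = 0.7241 seconds


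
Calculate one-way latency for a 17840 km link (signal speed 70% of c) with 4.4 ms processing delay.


Speed = 0.7 * 3e5 km/s = 210000 km/s
Propagation delay = 17840 / 210000 = 0.085 s = 84.9524 ms
Processing delay = 4.4 ms
Total one-way latency = 89.3524 ms


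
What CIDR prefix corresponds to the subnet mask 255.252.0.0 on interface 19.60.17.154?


Binary: 11111111.11111100.00000000.00000000
Count leading 1s
Prefix: /14


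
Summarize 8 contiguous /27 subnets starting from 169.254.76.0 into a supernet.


Original prefix: /27
Number of subnets: 8 = 2^3
New prefix = 27 - 3 = 24
Supernet: 169.254.76.0/24


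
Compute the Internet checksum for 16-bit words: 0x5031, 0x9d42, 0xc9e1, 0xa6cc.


Sum all words (with carry folding):
+ 0x5031 = 0x5031
+ 0x9d42 = 0xed73
+ 0xc9e1 = 0xb755
+ 0xa6cc = 0x5e22
One's complement: ~0x5e22
Checksum = 0xa1dd


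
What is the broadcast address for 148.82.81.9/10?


Network: 148.64.0.0/10
Host bits = 22
Set all host bits to 1:
Broadcast: 148.127.255.255


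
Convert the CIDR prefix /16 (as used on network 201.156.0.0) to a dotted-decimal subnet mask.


/16 means 16 network bits, 16 host bits
Binary: 11111111111111110000000000000000
Mask: 255.255.0.0


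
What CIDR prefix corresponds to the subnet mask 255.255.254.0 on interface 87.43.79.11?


Binary: 11111111.11111111.11111110.00000000
Count leading 1s
Prefix: /23


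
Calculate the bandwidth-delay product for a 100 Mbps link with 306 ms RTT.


BDP = bandwidth * RTT
= 100 Mbps * 306 ms
= 100 * 1e6 * 306 / 1000 bits
= 30600000 bits
= 3825000 bytes
= 3735.3516 KB
BDP = 30600000 bits (3825000 bytes)


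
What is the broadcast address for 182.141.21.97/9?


Network: 182.128.0.0/9
Host bits = 23
Set all host bits to 1:
Broadcast: 182.255.255.255


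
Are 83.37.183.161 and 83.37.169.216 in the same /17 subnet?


Mask: 255.255.128.0
83.37.183.161 AND mask = 83.37.128.0
83.37.169.216 AND mask = 83.37.128.0
Yes, same subnet (83.37.128.0)


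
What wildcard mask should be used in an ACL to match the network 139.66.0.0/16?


Subnet mask: 255.255.0.0
Wildcard = 255.255.255.255 - subnet mask
255 - 255 = 0
255 - 255 = 0
255 - 0 = 255
255 - 0 = 255
Wildcard: 0.0.255.255


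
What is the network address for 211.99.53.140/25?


IP:   11010011.01100011.00110101.10001100
Mask: 11111111.11111111.11111111.10000000
AND operation:
Net:  11010011.01100011.00110101.10000000
Network: 211.99.53.128/25


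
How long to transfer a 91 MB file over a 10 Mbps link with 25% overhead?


Effective throughput = 10 * (1 - 25/100) = 7.5 Mbps
File size in Mb = 91 * 8 = 728 Mb
Time = 728 / 7.5
Time = 97.0667 seconds


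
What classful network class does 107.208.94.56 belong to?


First octet: 107
Binary: 01101011
0xxxxxxx -> Class A (1-126)
Class A, default mask 255.0.0.0 (/8)


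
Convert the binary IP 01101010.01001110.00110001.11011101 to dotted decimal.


01101010 = 106
01001110 = 78
00110001 = 49
11011101 = 221
IP: 106.78.49.221


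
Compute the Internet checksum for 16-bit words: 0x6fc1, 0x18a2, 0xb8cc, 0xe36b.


Sum all words (with carry folding):
+ 0x6fc1 = 0x6fc1
+ 0x18a2 = 0x8863
+ 0xb8cc = 0x4130
+ 0xe36b = 0x249c
One's complement: ~0x249c
Checksum = 0xdb63


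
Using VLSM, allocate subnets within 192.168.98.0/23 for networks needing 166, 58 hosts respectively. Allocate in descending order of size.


166 hosts -> /24 (254 usable): 192.168.98.0/24
58 hosts -> /26 (62 usable): 192.168.99.0/26
Allocation: 192.168.98.0/24 (166 hosts, 254 usable); 192.168.99.0/26 (58 hosts, 62 usable)


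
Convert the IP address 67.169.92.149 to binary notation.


67 = 01000011
169 = 10101001
92 = 01011100
149 = 10010101
Binary: 01000011.10101001.01011100.10010101


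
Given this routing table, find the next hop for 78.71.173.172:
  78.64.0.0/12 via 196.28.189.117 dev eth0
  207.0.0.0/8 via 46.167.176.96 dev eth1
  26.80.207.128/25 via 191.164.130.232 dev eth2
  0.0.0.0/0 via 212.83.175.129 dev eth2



Longest prefix match for 78.71.173.172:
  /12 78.64.0.0: MATCH
  /8 207.0.0.0: no
  /25 26.80.207.128: no
  /0 0.0.0.0: MATCH
Selected: next-hop 196.28.189.117 via eth0 (matched /12)


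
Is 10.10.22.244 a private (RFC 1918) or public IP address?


RFC 1918 private ranges:
  10.0.0.0/8 (10.0.0.0 - 10.255.255.255)
  172.16.0.0/12 (172.16.0.0 - 172.31.255.255)
  192.168.0.0/16 (192.168.0.0 - 192.168.255.255)
Private (in 10.0.0.0/8)


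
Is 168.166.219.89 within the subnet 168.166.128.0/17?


Subnet network: 168.166.128.0
Test IP AND mask: 168.166.128.0
Yes, 168.166.219.89 is in 168.166.128.0/17


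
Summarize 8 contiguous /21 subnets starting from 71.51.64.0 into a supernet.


Original prefix: /21
Number of subnets: 8 = 2^3
New prefix = 21 - 3 = 18
Supernet: 71.51.64.0/18


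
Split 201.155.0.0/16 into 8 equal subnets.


New prefix = 16 + 3 = 19
Each subnet has 8192 addresses
  201.155.0.0/19
  201.155.32.0/19
  201.155.64.0/19
  201.155.96.0/19
  201.155.128.0/19
  201.155.160.0/19
  201.155.192.0/19
  201.155.224.0/19
Subnets: 201.155.0.0/19, 201.155.32.0/19, 201.155.64.0/19, 201.155.96.0/19, 201.155.128.0/19, 201.155.160.0/19, 201.155.192.0/19, 201.155.224.0/19


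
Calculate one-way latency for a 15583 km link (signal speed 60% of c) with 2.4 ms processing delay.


Speed = 0.6 * 3e5 km/s = 180000 km/s
Propagation delay = 15583 / 180000 = 0.0866 s = 86.5722 ms
Processing delay = 2.4 ms
Total one-way latency = 88.9722 ms


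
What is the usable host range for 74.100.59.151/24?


Network: 74.100.59.0
Broadcast: 74.100.59.255
First usable = network + 1
Last usable = broadcast - 1
Range: 74.100.59.1 to 74.100.59.254


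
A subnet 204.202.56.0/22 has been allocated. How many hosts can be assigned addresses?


Host bits = 32 - 22 = 10
Total addresses = 2^10 = 1024
Usable = total - 2 (network and broadcast)
Usable hosts: 1022


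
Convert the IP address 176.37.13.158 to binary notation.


176 = 10110000
37 = 00100101
13 = 00001101
158 = 10011110
Binary: 10110000.00100101.00001101.10011110


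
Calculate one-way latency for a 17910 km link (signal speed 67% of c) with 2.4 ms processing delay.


Speed = 0.67 * 3e5 km/s = 201000 km/s
Propagation delay = 17910 / 201000 = 0.0891 s = 89.1045 ms
Processing delay = 2.4 ms
Total one-way latency = 91.5045 ms


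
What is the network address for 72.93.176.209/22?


IP:   01001000.01011101.10110000.11010001
Mask: 11111111.11111111.11111100.00000000
AND operation:
Net:  01001000.01011101.10110000.00000000
Network: 72.93.176.0/22


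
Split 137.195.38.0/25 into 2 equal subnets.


New prefix = 25 + 1 = 26
Each subnet has 64 addresses
  137.195.38.0/26
  137.195.38.64/26
Subnets: 137.195.38.0/26, 137.195.38.64/26


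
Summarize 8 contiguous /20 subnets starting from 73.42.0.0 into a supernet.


Original prefix: /20
Number of subnets: 8 = 2^3
New prefix = 20 - 3 = 17
Supernet: 73.42.0.0/17


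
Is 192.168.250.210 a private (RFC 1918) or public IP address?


RFC 1918 private ranges:
  10.0.0.0/8 (10.0.0.0 - 10.255.255.255)
  172.16.0.0/12 (172.16.0.0 - 172.31.255.255)
  192.168.0.0/16 (192.168.0.0 - 192.168.255.255)
Private (in 192.168.0.0/16)


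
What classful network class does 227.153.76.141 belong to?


First octet: 227
Binary: 11100011
1110xxxx -> Class D (224-239)
Class D (multicast), default mask N/A


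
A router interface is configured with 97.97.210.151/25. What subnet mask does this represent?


/25 means 25 network bits, 7 host bits
Binary: 11111111111111111111111110000000
Mask: 255.255.255.128


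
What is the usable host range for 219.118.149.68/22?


Network: 219.118.148.0
Broadcast: 219.118.151.255
First usable = network + 1
Last usable = broadcast - 1
Range: 219.118.148.1 to 219.118.151.254


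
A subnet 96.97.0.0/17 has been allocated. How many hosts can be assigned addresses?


Host bits = 32 - 17 = 15
Total addresses = 2^15 = 32768
Usable = total - 2 (network and broadcast)
Usable hosts: 32766


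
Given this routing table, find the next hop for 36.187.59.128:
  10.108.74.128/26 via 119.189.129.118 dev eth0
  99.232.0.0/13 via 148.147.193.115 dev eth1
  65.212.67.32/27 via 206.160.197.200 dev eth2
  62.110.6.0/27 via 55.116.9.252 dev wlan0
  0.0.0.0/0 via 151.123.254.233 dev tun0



Longest prefix match for 36.187.59.128:
  /26 10.108.74.128: no
  /13 99.232.0.0: no
  /27 65.212.67.32: no
  /27 62.110.6.0: no
  /0 0.0.0.0: MATCH
Selected: next-hop 151.123.254.233 via tun0 (matched /0)


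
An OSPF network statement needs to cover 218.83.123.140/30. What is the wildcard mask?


Subnet mask: 255.255.255.252
Wildcard = 255.255.255.255 - subnet mask
255 - 255 = 0
255 - 255 = 0
255 - 255 = 0
255 - 252 = 3
Wildcard: 0.0.0.3


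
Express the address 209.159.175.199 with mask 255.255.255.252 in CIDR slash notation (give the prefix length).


Binary: 11111111.11111111.11111111.11111100
Count leading 1s
Prefix: /30


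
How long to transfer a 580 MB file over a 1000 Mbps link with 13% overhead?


Effective throughput = 1000 * (1 - 13/100) = 870 Mbps
File size in Mb = 580 * 8 = 4640 Mb
Time = 4640 / 870
Time = 5.3333 seconds


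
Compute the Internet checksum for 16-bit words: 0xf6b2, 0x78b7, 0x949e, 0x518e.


Sum all words (with carry folding):
+ 0xf6b2 = 0xf6b2
+ 0x78b7 = 0x6f6a
+ 0x949e = 0x0409
+ 0x518e = 0x5597
One's complement: ~0x5597
Checksum = 0xaa68


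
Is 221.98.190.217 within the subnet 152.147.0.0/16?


Subnet network: 152.147.0.0
Test IP AND mask: 221.98.0.0
No, 221.98.190.217 is not in 152.147.0.0/16


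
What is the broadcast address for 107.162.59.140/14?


Network: 107.160.0.0/14
Host bits = 18
Set all host bits to 1:
Broadcast: 107.163.255.255


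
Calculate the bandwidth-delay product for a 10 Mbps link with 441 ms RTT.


BDP = bandwidth * RTT
= 10 Mbps * 441 ms
= 10 * 1e6 * 441 / 1000 bits
= 4410000 bits
= 551250 bytes
= 538.3301 KB
BDP = 4410000 bits (551250 bytes)


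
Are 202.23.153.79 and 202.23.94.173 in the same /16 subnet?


Mask: 255.255.0.0
202.23.153.79 AND mask = 202.23.0.0
202.23.94.173 AND mask = 202.23.0.0
Yes, same subnet (202.23.0.0)


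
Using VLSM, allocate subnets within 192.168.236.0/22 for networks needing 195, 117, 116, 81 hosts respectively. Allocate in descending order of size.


195 hosts -> /24 (254 usable): 192.168.236.0/24
117 hosts -> /25 (126 usable): 192.168.237.0/25
116 hosts -> /25 (126 usable): 192.168.237.128/25
81 hosts -> /25 (126 usable): 192.168.238.0/25
Allocation: 192.168.236.0/24 (195 hosts, 254 usable); 192.168.237.0/25 (117 hosts, 126 usable); 192.168.237.128/25 (116 hosts, 126 usable); 192.168.238.0/25 (81 hosts, 126 usable)


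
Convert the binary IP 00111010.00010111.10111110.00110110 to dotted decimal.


00111010 = 58
00010111 = 23
10111110 = 190
00110110 = 54
IP: 58.23.190.54


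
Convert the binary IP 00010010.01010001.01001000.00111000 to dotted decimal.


00010010 = 18
01010001 = 81
01001000 = 72
00111000 = 56
IP: 18.81.72.56


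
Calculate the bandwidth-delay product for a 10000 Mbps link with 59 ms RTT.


BDP = bandwidth * RTT
= 10000 Mbps * 59 ms
= 10000 * 1e6 * 59 / 1000 bits
= 590000000 bits
= 73750000 bytes
= 72021.4844 KB
BDP = 590000000 bits (73750000 bytes)


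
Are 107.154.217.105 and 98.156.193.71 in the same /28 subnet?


Mask: 255.255.255.240
107.154.217.105 AND mask = 107.154.217.96
98.156.193.71 AND mask = 98.156.193.64
No, different subnets (107.154.217.96 vs 98.156.193.64)


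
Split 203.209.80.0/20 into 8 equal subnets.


New prefix = 20 + 3 = 23
Each subnet has 512 addresses
  203.209.80.0/23
  203.209.82.0/23
  203.209.84.0/23
  203.209.86.0/23
  203.209.88.0/23
  203.209.90.0/23
  203.209.92.0/23
  203.209.94.0/23
Subnets: 203.209.80.0/23, 203.209.82.0/23, 203.209.84.0/23, 203.209.86.0/23, 203.209.88.0/23, 203.209.90.0/23, 203.209.92.0/23, 203.209.94.0/23


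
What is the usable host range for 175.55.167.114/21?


Network: 175.55.160.0
Broadcast: 175.55.167.255
First usable = network + 1
Last usable = broadcast - 1
Range: 175.55.160.1 to 175.55.167.254


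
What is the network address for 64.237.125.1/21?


IP:   01000000.11101101.01111101.00000001
Mask: 11111111.11111111.11111000.00000000
AND operation:
Net:  01000000.11101101.01111000.00000000
Network: 64.237.120.0/21


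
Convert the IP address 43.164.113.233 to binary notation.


43 = 00101011
164 = 10100100
113 = 01110001
233 = 11101001
Binary: 00101011.10100100.01110001.11101001


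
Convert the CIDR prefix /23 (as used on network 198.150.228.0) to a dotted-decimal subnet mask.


/23 means 23 network bits, 9 host bits
Binary: 11111111111111111111111000000000
Mask: 255.255.254.0


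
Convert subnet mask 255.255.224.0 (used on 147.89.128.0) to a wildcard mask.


Subnet mask: 255.255.224.0
Wildcard = 255.255.255.255 - subnet mask
255 - 255 = 0
255 - 255 = 0
255 - 224 = 31
255 - 0 = 255
Wildcard: 0.0.31.255


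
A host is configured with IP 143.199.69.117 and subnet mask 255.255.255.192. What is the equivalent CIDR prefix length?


Binary: 11111111.11111111.11111111.11000000
Count leading 1s
Prefix: /26


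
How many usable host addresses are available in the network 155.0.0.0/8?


Host bits = 32 - 8 = 24
Total addresses = 2^24 = 16777216
Usable = total - 2 (network and broadcast)
Usable hosts: 16777214


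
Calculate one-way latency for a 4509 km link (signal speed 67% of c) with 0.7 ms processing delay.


Speed = 0.67 * 3e5 km/s = 201000 km/s
Propagation delay = 4509 / 201000 = 0.0224 s = 22.4328 ms
Processing delay = 0.7 ms
Total one-way latency = 23.1328 ms


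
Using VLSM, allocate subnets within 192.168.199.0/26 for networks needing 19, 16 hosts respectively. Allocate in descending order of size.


19 hosts -> /27 (30 usable): 192.168.199.0/27
16 hosts -> /27 (30 usable): 192.168.199.32/27
Allocation: 192.168.199.0/27 (19 hosts, 30 usable); 192.168.199.32/27 (16 hosts, 30 usable)


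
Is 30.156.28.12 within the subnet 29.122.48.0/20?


Subnet network: 29.122.48.0
Test IP AND mask: 30.156.16.0
No, 30.156.28.12 is not in 29.122.48.0/20


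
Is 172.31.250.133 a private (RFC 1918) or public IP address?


RFC 1918 private ranges:
  10.0.0.0/8 (10.0.0.0 - 10.255.255.255)
  172.16.0.0/12 (172.16.0.0 - 172.31.255.255)
  192.168.0.0/16 (192.168.0.0 - 192.168.255.255)
Private (in 172.16.0.0/12)


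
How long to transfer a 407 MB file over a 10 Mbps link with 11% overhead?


Effective throughput = 10 * (1 - 11/100) = 8.9 Mbps
File size in Mb = 407 * 8 = 3256 Mb
Time = 3256 / 8.9
Time = 365.8427 seconds


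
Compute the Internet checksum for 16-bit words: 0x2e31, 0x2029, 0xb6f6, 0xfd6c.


Sum all words (with carry folding):
+ 0x2e31 = 0x2e31
+ 0x2029 = 0x4e5a
+ 0xb6f6 = 0x0551
+ 0xfd6c = 0x02be
One's complement: ~0x02be
Checksum = 0xfd41


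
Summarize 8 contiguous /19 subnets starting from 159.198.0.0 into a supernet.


Original prefix: /19
Number of subnets: 8 = 2^3
New prefix = 19 - 3 = 16
Supernet: 159.198.0.0/16


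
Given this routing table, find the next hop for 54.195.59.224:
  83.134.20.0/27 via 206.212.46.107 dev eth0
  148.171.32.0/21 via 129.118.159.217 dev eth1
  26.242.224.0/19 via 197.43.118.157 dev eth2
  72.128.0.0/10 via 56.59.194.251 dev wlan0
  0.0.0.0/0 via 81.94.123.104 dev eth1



Longest prefix match for 54.195.59.224:
  /27 83.134.20.0: no
  /21 148.171.32.0: no
  /19 26.242.224.0: no
  /10 72.128.0.0: no
  /0 0.0.0.0: MATCH
Selected: next-hop 81.94.123.104 via eth1 (matched /0)


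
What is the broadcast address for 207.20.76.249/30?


Network: 207.20.76.248/30
Host bits = 2
Set all host bits to 1:
Broadcast: 207.20.76.251


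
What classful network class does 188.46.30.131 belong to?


First octet: 188
Binary: 10111100
10xxxxxx -> Class B (128-191)
Class B, default mask 255.255.0.0 (/16)


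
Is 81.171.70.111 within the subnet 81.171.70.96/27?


Subnet network: 81.171.70.96
Test IP AND mask: 81.171.70.96
Yes, 81.171.70.111 is in 81.171.70.96/27


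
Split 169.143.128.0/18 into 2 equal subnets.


New prefix = 18 + 1 = 19
Each subnet has 8192 addresses
  169.143.128.0/19
  169.143.160.0/19
Subnets: 169.143.128.0/19, 169.143.160.0/19


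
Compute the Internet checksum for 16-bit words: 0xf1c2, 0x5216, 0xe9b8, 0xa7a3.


Sum all words (with carry folding):
+ 0xf1c2 = 0xf1c2
+ 0x5216 = 0x43d9
+ 0xe9b8 = 0x2d92
+ 0xa7a3 = 0xd535
One's complement: ~0xd535
Checksum = 0x2aca


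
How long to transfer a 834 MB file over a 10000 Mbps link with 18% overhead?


Effective throughput = 10000 * (1 - 18/100) = 8200 Mbps
File size in Mb = 834 * 8 = 6672 Mb
Time = 6672 / 8200
Time = 0.8137 seconds


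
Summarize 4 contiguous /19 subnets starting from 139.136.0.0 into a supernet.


Original prefix: /19
Number of subnets: 4 = 2^2
New prefix = 19 - 2 = 17
Supernet: 139.136.0.0/17


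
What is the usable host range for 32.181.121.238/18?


Network: 32.181.64.0
Broadcast: 32.181.127.255
First usable = network + 1
Last usable = broadcast - 1
Range: 32.181.64.1 to 32.181.127.254


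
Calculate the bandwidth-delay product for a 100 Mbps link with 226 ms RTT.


BDP = bandwidth * RTT
= 100 Mbps * 226 ms
= 100 * 1e6 * 226 / 1000 bits
= 22600000 bits
= 2825000 bytes
= 2758.7891 KB
BDP = 22600000 bits (2825000 bytes)


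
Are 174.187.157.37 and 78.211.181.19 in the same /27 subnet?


Mask: 255.255.255.224
174.187.157.37 AND mask = 174.187.157.32
78.211.181.19 AND mask = 78.211.181.0
No, different subnets (174.187.157.32 vs 78.211.181.0)


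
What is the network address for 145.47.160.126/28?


IP:   10010001.00101111.10100000.01111110
Mask: 11111111.11111111.11111111.11110000
AND operation:
Net:  10010001.00101111.10100000.01110000
Network: 145.47.160.112/28


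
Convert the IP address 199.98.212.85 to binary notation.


199 = 11000111
98 = 01100010
212 = 11010100
85 = 01010101
Binary: 11000111.01100010.11010100.01010101


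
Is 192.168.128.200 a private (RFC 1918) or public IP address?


RFC 1918 private ranges:
  10.0.0.0/8 (10.0.0.0 - 10.255.255.255)
  172.16.0.0/12 (172.16.0.0 - 172.31.255.255)
  192.168.0.0/16 (192.168.0.0 - 192.168.255.255)
Private (in 192.168.0.0/16)


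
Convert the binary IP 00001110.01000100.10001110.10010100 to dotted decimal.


00001110 = 14
01000100 = 68
10001110 = 142
10010100 = 148
IP: 14.68.142.148


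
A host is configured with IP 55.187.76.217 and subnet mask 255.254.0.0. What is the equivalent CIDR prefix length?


Binary: 11111111.11111110.00000000.00000000
Count leading 1s
Prefix: /15


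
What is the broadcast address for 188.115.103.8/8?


Network: 188.0.0.0/8
Host bits = 24
Set all host bits to 1:
Broadcast: 188.255.255.255


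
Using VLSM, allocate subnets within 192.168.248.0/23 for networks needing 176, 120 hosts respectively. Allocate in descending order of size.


176 hosts -> /24 (254 usable): 192.168.248.0/24
120 hosts -> /25 (126 usable): 192.168.249.0/25
Allocation: 192.168.248.0/24 (176 hosts, 254 usable); 192.168.249.0/25 (120 hosts, 126 usable)


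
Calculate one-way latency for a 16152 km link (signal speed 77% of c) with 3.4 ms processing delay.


Speed = 0.77 * 3e5 km/s = 231000 km/s
Propagation delay = 16152 / 231000 = 0.0699 s = 69.9221 ms
Processing delay = 3.4 ms
Total one-way latency = 73.3221 ms


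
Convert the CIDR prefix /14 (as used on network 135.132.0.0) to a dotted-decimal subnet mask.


/14 means 14 network bits, 18 host bits
Binary: 11111111111111000000000000000000
Mask: 255.252.0.0


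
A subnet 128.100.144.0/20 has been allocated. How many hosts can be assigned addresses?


Host bits = 32 - 20 = 12
Total addresses = 2^12 = 4096
Usable = total - 2 (network and broadcast)
Usable hosts: 4094


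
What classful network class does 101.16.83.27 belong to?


First octet: 101
Binary: 01100101
0xxxxxxx -> Class A (1-126)
Class A, default mask 255.0.0.0 (/8)


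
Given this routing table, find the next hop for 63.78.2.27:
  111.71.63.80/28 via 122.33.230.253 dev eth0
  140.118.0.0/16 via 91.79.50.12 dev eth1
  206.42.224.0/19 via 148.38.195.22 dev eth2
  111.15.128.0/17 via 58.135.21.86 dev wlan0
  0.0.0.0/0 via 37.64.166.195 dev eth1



Longest prefix match for 63.78.2.27:
  /28 111.71.63.80: no
  /16 140.118.0.0: no
  /19 206.42.224.0: no
  /17 111.15.128.0: no
  /0 0.0.0.0: MATCH
Selected: next-hop 37.64.166.195 via eth1 (matched /0)


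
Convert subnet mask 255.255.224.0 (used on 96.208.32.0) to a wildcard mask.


Subnet mask: 255.255.224.0
Wildcard = 255.255.255.255 - subnet mask
255 - 255 = 0
255 - 255 = 0
255 - 224 = 31
255 - 0 = 255
Wildcard: 0.0.31.255


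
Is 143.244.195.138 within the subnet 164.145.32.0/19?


Subnet network: 164.145.32.0
Test IP AND mask: 143.244.192.0
No, 143.244.195.138 is not in 164.145.32.0/19


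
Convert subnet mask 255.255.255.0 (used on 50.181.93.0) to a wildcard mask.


Subnet mask: 255.255.255.0
Wildcard = 255.255.255.255 - subnet mask
255 - 255 = 0
255 - 255 = 0
255 - 255 = 0
255 - 0 = 255
Wildcard: 0.0.0.255


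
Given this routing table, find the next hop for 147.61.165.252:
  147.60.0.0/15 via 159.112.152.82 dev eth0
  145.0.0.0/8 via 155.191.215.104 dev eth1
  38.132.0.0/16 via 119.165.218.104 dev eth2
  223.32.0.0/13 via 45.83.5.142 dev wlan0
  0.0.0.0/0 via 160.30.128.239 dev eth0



Longest prefix match for 147.61.165.252:
  /15 147.60.0.0: MATCH
  /8 145.0.0.0: no
  /16 38.132.0.0: no
  /13 223.32.0.0: no
  /0 0.0.0.0: MATCH
Selected: next-hop 159.112.152.82 via eth0 (matched /15)


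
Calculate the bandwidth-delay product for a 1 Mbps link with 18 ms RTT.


BDP = bandwidth * RTT
= 1 Mbps * 18 ms
= 1 * 1e6 * 18 / 1000 bits
= 18000 bits
= 2250 bytes
= 2.1973 KB
BDP = 18000 bits (2250 bytes)


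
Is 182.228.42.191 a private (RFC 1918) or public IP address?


RFC 1918 private ranges:
  10.0.0.0/8 (10.0.0.0 - 10.255.255.255)
  172.16.0.0/12 (172.16.0.0 - 172.31.255.255)
  192.168.0.0/16 (192.168.0.0 - 192.168.255.255)
Public (not in any RFC 1918 range)


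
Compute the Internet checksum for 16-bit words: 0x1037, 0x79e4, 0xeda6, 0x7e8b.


Sum all words (with carry folding):
+ 0x1037 = 0x1037
+ 0x79e4 = 0x8a1b
+ 0xeda6 = 0x77c2
+ 0x7e8b = 0xf64d
One's complement: ~0xf64d
Checksum = 0x09b2
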